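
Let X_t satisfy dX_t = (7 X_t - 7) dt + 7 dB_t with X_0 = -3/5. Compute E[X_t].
E[X_t] = 1 - 8*exp(7*t)/5

Taking expectations and using E[dB_t] = 0, the mean m(t) = E[X_t] satisfies the ODE m'(t) = a m(t) + b with m(0) = x_0. With a = 7, b = -7, x_0 = -3/5, the solution is
  m(t) = x_0 * exp(a t) + (b/a) * (exp(a t) - 1)
       = (-3/5) * exp(7 t) + ((-7)/7) * (exp(7 t) - 1)
       = 1 - 8*exp(7*t)/5.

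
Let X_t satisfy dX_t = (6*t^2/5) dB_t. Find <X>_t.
<X>_t = 36*t^5/125

For an Itô process dX_t = a(t) dt + b(t) dB_t, the quadratic variation is <X>_t = int_0^t b(s)^2 ds (the drift term does not contribute). Here b(s) = 6*s^2/5, so
  b(s)^2 = 36*s^4/25.
Integrating from 0 to t:
  <X>_t = int_0^t (36*s^4/25) ds = 36*t^5/125.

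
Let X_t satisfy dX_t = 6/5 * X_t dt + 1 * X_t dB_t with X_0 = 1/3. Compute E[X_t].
E[X_t] = exp(6*t/5)/3

For GBM dX = mu X dt + sigma X dB with X_0 = x_0, apply Itô to Y = log X: dY = (mu - sigma^2/2) dt + sigma dB, so Y_t = log(x_0) + (mu - sigma^2/2) t + sigma B_t and hence X_t = x_0 * exp((mu - sigma^2/2) t + sigma B_t).
With mu = 6/5, sigma = 1, x_0 = 1/3, this gives:
  X_t = 1/3 * exp((7/10) * t + (1) * B_t).
Since sigma*B_t ~ Normal(0, sigma^2 t), E[exp(sigma*B_t)] = exp(sigma^2 t / 2); so E[X_t] = x_0 * exp((mu - sigma^2/2) t) * exp(sigma^2 t / 2) = x_0 * exp(mu t) = exp(6*t/5)/3.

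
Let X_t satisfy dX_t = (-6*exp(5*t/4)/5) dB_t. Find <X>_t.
<X>_t = 72*exp(5*t/2)/125 - 72/125

For an Itô process dX_t = a(t) dt + b(t) dB_t, the quadratic variation is <X>_t = int_0^t b(s)^2 ds (the drift term does not contribute). Here b(s) = -6*exp(5*s/4)/5, so
  b(s)^2 = 36*exp(5*s/2)/25.
Integrating from 0 to t:
  <X>_t = int_0^t (36*exp(5*s/2)/25) ds = 72*exp(5*t/2)/125 - 72/125.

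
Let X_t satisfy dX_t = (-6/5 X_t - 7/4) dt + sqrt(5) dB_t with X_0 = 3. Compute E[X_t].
E[X_t] = -35/24 + 107*exp(-6*t/5)/24

Taking expectations and using E[dB_t] = 0, the mean m(t) = E[X_t] satisfies the ODE m'(t) = a m(t) + b with m(0) = x_0. With a = -6/5, b = -7/4, x_0 = 3, the solution is
  m(t) = x_0 * exp(a t) + (b/a) * (exp(a t) - 1)
       = 3 * exp((-6/5) t) + ((-7/4)/(-6/5)) * (exp((-6/5) t) - 1)
       = -35/24 + 107*exp(-6*t/5)/24.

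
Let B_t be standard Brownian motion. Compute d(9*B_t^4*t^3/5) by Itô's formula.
d(9*B_t^4*t^3/5) = (27*B_t^2*t^2*(B_t^2 + 2*t)/5) dt + (36*B_t^3*t^3/5) dB_t

Itô's formula for f(t, x): d f(t, B_t) = (f_t + (1/2) f_xx) dt + f_x dB_t. Compute partials of f(t, x) = 9*t^3*x^4/5:
  f_t(t,x)  = 27*t^2*x^4/5
  f_x(t,x)  = 36*t^3*x^3/5
  f_xx(t,x) = 108*t^3*x^2/5
Assemble drift = f_t + (1/2) f_xx = 27*t^2*x^2*(2*t + x^2)/5 and diffusion = f_x = 36*t^3*x^3/5. Substituting x = B_t:
  d(9*B_t^4*t^3/5) = (27*B_t^2*t^2*(B_t^2 + 2*t)/5) dt + (36*B_t^3*t^3/5) dB_t.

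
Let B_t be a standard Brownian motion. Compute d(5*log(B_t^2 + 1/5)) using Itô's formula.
d(5*log(B_t^2 + 1/5)) = (25*(1 - 5*B_t^2)/(5*B_t^2 + 1)^2) dt + (50*B_t/(5*B_t^2 + 1)) dB_t

Itô's formula for f(B_t) gives d f(B_t) = f'(B_t) dB_t + (1/2) f''(B_t) dt. Compute derivatives of f(x) = 5*log(x^2 + 1/5):
  f'(x)  = 50*x/(5*x^2 + 1)
  f''(x) = 50*(1 - 5*x^2)/(5*x^2 + 1)^2
Substitute x = B_t and multiply the f'' term by 1/2:
  drift     = (1/2) * (50*(1 - 5*x^2)/(5*x^2 + 1)^2) evaluated at B_t = 25*(1 - 5*B_t^2)/(5*B_t^2 + 1)^2
  diffusion = (50*x/(5*x^2 + 1)) evaluated at B_t = 50*B_t/(5*B_t^2 + 1)
Therefore d(5*log(B_t^2 + 1/5)) = (25*(1 - 5*B_t^2)/(5*B_t^2 + 1)^2) dt + (50*B_t/(5*B_t^2 + 1)) dB_t.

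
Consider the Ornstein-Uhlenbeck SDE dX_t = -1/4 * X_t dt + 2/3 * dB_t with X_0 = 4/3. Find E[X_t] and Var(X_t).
E[X_t] = 4*exp(-t/4)/3; Var(X_t) = 8/9 - 8*exp(-t/2)/9

The OU SDE dX = -theta X dt + sigma dB admits the integrating factor exp(theta t): d(exp(theta t) X_t) = sigma exp(theta t) dB_t. Integrating from 0 to t:
  X_t = x_0 * exp(-theta t) + sigma * int_0^t exp(-theta (t-s)) dB_s.
The Itô integral has mean 0 and (by the Itô isometry) variance sigma^2 * int_0^t exp(-2 theta (t - s)) ds = sigma^2 * (1 - exp(-2 theta t)) / (2 theta).
With theta = 1/4, sigma = 2/3, x_0 = 4/3:
  E[X_t] = 4/3 * exp(-1/4 t) = 4*exp(-t/4)/3
  Var(X_t) = (2/3)^2 * (1 - exp(-2*1/4 t)) / (2 * 1/4) = 8/9 - 8*exp(-t/2)/9.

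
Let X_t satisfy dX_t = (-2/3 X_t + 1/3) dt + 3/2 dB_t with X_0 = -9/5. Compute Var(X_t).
Var(X_t) = 27/16 - 27*exp(-4*t/3)/16

The variance V(t) = Var(X_t) satisfies V'(t) = 2 a V(t) + c^2 with V(0) = 0 (drift coefficient is linear in X, diffusion is constant). With a = -2/3, c = 3/2, the solution is
  V(t) = (c^2 / (2 a)) * (exp(2 a t) - 1)
       = ((3/2)^2 / (2*(-2/3))) * (exp((-4/3) t) - 1)
       = 27/16 - 27*exp(-4*t/3)/16.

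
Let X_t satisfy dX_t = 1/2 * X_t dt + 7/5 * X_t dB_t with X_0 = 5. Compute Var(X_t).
Var(X_t) = 25*(exp(49*t/25) - 1)*exp(t)

For GBM dX = mu X dt + sigma X dB with X_0 = x_0, apply Itô to Y = log X: dY = (mu - sigma^2/2) dt + sigma dB, so Y_t = log(x_0) + (mu - sigma^2/2) t + sigma B_t and hence X_t = x_0 * exp((mu - sigma^2/2) t + sigma B_t).
With mu = 1/2, sigma = 7/5, x_0 = 5, this gives:
  X_t = 5 * exp((-12/25) * t + (7/5) * B_t).
Since sigma*B_t ~ Normal(0, sigma^2 t), E[exp(sigma*B_t)] = exp(sigma^2 t / 2); so E[X_t] = x_0 * exp((mu - sigma^2/2) t) * exp(sigma^2 t / 2) = x_0 * exp(mu t) = 5*exp(t/2).
Var(X_t) = E[X_t^2] - (E[X_t])^2 = x_0^2 * exp(2 mu t) * (exp(sigma^2 t) - 1) = 25*(exp(49*t/25) - 1)*exp(t).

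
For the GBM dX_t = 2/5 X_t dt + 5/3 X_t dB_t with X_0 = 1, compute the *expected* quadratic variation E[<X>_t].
E[<X>_t] = 125*exp(161*t/45)/161 - 125/161

<X>_t = int_0^t ((5/3) * X_s)^2 ds. Taking expectation inside the integral: E[<X>_t] = (5/3)^2 * int_0^t E[X_s^2] ds. For GBM, E[X_s^2] = x_0^2 * exp((2 mu + sigma^2) s). Integrating:
  E[<X>_t] = (5/3)^2 * 1^2 * (exp((2*(2/5) + (5/3)^2) t) - 1) / (2*(2/5) + (5/3)^2)
           = (5/3)^2 * 1^2 * (exp((161/45) t) - 1) / (161/45) = 125*exp(161*t/45)/161 - 125/161.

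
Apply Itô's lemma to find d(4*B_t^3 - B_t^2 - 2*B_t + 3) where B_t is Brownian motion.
d(4*B_t^3 - B_t^2 - 2*B_t + 3) = (12*B_t - 1) dt + (12*B_t^2 - 2*B_t - 2) dB_t

Itô's formula for f(B_t) gives d f(B_t) = f'(B_t) dB_t + (1/2) f''(B_t) dt. Compute derivatives of f(x) = 4*x^3 - x^2 - 2*x + 3:
  f'(x)  = 12*x^2 - 2*x - 2
  f''(x) = 24*x - 2
Substitute x = B_t and multiply the f'' term by 1/2:
  drift     = (1/2) * (24*x - 2) evaluated at B_t = 12*B_t - 1
  diffusion = (12*x^2 - 2*x - 2) evaluated at B_t = 12*B_t^2 - 2*B_t - 2
Therefore d(4*B_t^3 - B_t^2 - 2*B_t + 3) = (12*B_t - 1) dt + (12*B_t^2 - 2*B_t - 2) dB_t.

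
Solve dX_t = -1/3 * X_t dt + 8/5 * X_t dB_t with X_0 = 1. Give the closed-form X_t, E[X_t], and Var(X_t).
X_t = 1 * exp((-121/75) t + (8/5) B_t); E[X_t] = exp(-t/3); Var(X_t) = (exp(64*t/25) - 1)*exp(-2*t/3)

For GBM dX = mu X dt + sigma X dB with X_0 = x_0, apply Itô to Y = log X: dY = (mu - sigma^2/2) dt + sigma dB, so Y_t = log(x_0) + (mu - sigma^2/2) t + sigma B_t and hence X_t = x_0 * exp((mu - sigma^2/2) t + sigma B_t).
With mu = -1/3, sigma = 8/5, x_0 = 1, this gives:
  X_t = 1 * exp((-121/75) * t + (8/5) * B_t).
Since sigma*B_t ~ Normal(0, sigma^2 t), E[exp(sigma*B_t)] = exp(sigma^2 t / 2); so E[X_t] = x_0 * exp((mu - sigma^2/2) t) * exp(sigma^2 t / 2) = x_0 * exp(mu t) = exp(-t/3).
Var(X_t) = E[X_t^2] - (E[X_t])^2 = x_0^2 * exp(2 mu t) * (exp(sigma^2 t) - 1) = (exp(64*t/25) - 1)*exp(-2*t/3).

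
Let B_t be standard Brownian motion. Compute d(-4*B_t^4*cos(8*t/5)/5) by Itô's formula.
d(-4*B_t^4*cos(8*t/5)/5) = (8*B_t^2*(4*B_t^2*sin(8*t/5) - 15*cos(8*t/5))/25) dt + (-16*B_t^3*cos(8*t/5)/5) dB_t

Itô's formula for f(t, x): d f(t, B_t) = (f_t + (1/2) f_xx) dt + f_x dB_t. Compute partials of f(t, x) = -4*x^4*cos(8*t/5)/5:
  f_t(t,x)  = 32*x^4*sin(8*t/5)/25
  f_x(t,x)  = -16*x^3*cos(8*t/5)/5
  f_xx(t,x) = -48*x^2*cos(8*t/5)/5
Assemble drift = f_t + (1/2) f_xx = 8*x^2*(4*x^2*sin(8*t/5) - 15*cos(8*t/5))/25 and diffusion = f_x = -16*x^3*cos(8*t/5)/5. Substituting x = B_t:
  d(-4*B_t^4*cos(8*t/5)/5) = (8*B_t^2*(4*B_t^2*sin(8*t/5) - 15*cos(8*t/5))/25) dt + (-16*B_t^3*cos(8*t/5)/5) dB_t.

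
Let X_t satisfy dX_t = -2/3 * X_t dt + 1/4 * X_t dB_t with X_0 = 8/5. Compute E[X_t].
E[X_t] = 8*exp(-2*t/3)/5

For GBM dX = mu X dt + sigma X dB with X_0 = x_0, apply Itô to Y = log X: dY = (mu - sigma^2/2) dt + sigma dB, so Y_t = log(x_0) + (mu - sigma^2/2) t + sigma B_t and hence X_t = x_0 * exp((mu - sigma^2/2) t + sigma B_t).
With mu = -2/3, sigma = 1/4, x_0 = 8/5, this gives:
  X_t = 8/5 * exp((-67/96) * t + (1/4) * B_t).
Since sigma*B_t ~ Normal(0, sigma^2 t), E[exp(sigma*B_t)] = exp(sigma^2 t / 2); so E[X_t] = x_0 * exp((mu - sigma^2/2) t) * exp(sigma^2 t / 2) = x_0 * exp(mu t) = 8*exp(-2*t/3)/5.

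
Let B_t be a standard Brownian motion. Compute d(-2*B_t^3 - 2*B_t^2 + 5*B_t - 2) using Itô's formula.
d(-2*B_t^3 - 2*B_t^2 + 5*B_t - 2) = (-6*B_t - 2) dt + (-6*B_t^2 - 4*B_t + 5) dB_t

Itô's formula for f(B_t) gives d f(B_t) = f'(B_t) dB_t + (1/2) f''(B_t) dt. Compute derivatives of f(x) = -2*x^3 - 2*x^2 + 5*x - 2:
  f'(x)  = -6*x^2 - 4*x + 5
  f''(x) = -12*x - 4
Substitute x = B_t and multiply the f'' term by 1/2:
  drift     = (1/2) * (-12*x - 4) evaluated at B_t = -6*B_t - 2
  diffusion = (-6*x^2 - 4*x + 5) evaluated at B_t = -6*B_t^2 - 4*B_t + 5
Therefore d(-2*B_t^3 - 2*B_t^2 + 5*B_t - 2) = (-6*B_t - 2) dt + (-6*B_t^2 - 4*B_t + 5) dB_t.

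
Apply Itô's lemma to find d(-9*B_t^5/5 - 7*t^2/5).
d(-9*B_t^5/5 - 7*t^2/5) = (-18*B_t^3 - 14*t/5) dt + (-9*B_t^4) dB_t

Itô's formula for f(t, x): d f(t, B_t) = (f_t + (1/2) f_xx) dt + f_x dB_t. Compute partials of f(t, x) = -7*t^2/5 - 9*x^5/5:
  f_t(t,x)  = -14*t/5
  f_x(t,x)  = -9*x^4
  f_xx(t,x) = -36*x^3
Assemble drift = f_t + (1/2) f_xx = -14*t/5 - 18*x^3 and diffusion = f_x = -9*x^4. Substituting x = B_t:
  d(-9*B_t^5/5 - 7*t^2/5) = (-18*B_t^3 - 14*t/5) dt + (-9*B_t^4) dB_t.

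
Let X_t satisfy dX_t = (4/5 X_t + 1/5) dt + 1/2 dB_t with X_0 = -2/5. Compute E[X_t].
E[X_t] = -3*exp(4*t/5)/20 - 1/4

Taking expectations and using E[dB_t] = 0, the mean m(t) = E[X_t] satisfies the ODE m'(t) = a m(t) + b with m(0) = x_0. With a = 4/5, b = 1/5, x_0 = -2/5, the solution is
  m(t) = x_0 * exp(a t) + (b/a) * (exp(a t) - 1)
       = (-2/5) * exp((4/5) t) + ((1/5)/(4/5)) * (exp((4/5) t) - 1)
       = -3*exp(4*t/5)/20 - 1/4.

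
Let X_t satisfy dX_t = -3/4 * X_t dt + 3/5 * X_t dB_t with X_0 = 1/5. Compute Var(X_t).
Var(X_t) = (exp(9*t/25) - 1)*exp(-3*t/2)/25

For GBM dX = mu X dt + sigma X dB with X_0 = x_0, apply Itô to Y = log X: dY = (mu - sigma^2/2) dt + sigma dB, so Y_t = log(x_0) + (mu - sigma^2/2) t + sigma B_t and hence X_t = x_0 * exp((mu - sigma^2/2) t + sigma B_t).
With mu = -3/4, sigma = 3/5, x_0 = 1/5, this gives:
  X_t = 1/5 * exp((-93/100) * t + (3/5) * B_t).
Since sigma*B_t ~ Normal(0, sigma^2 t), E[exp(sigma*B_t)] = exp(sigma^2 t / 2); so E[X_t] = x_0 * exp((mu - sigma^2/2) t) * exp(sigma^2 t / 2) = x_0 * exp(mu t) = exp(-3*t/4)/5.
Var(X_t) = E[X_t^2] - (E[X_t])^2 = x_0^2 * exp(2 mu t) * (exp(sigma^2 t) - 1) = (exp(9*t/25) - 1)*exp(-3*t/2)/25.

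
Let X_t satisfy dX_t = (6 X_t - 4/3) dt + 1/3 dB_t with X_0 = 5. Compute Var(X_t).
Var(X_t) = exp(12*t)/108 - 1/108

The variance V(t) = Var(X_t) satisfies V'(t) = 2 a V(t) + c^2 with V(0) = 0 (drift coefficient is linear in X, diffusion is constant). With a = 6, c = 1/3, the solution is
  V(t) = (c^2 / (2 a)) * (exp(2 a t) - 1)
       = ((1/3)^2 / (2*6)) * (exp(12 t) - 1)
       = exp(12*t)/108 - 1/108.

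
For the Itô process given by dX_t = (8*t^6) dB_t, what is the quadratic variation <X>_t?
<X>_t = 64*t^13/13

For an Itô process dX_t = a(t) dt + b(t) dB_t, the quadratic variation is <X>_t = int_0^t b(s)^2 ds (the drift term does not contribute). Here b(s) = 8*s^6, so
  b(s)^2 = 64*s^12.
Integrating from 0 to t:
  <X>_t = int_0^t (64*s^12) ds = 64*t^13/13.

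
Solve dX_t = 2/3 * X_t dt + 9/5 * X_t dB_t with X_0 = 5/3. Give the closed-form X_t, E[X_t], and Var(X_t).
X_t = 5/3 * exp((-143/150) t + (9/5) B_t); E[X_t] = 5*exp(2*t/3)/3; Var(X_t) = 25*(exp(81*t/25) - 1)*exp(4*t/3)/9

For GBM dX = mu X dt + sigma X dB with X_0 = x_0, apply Itô to Y = log X: dY = (mu - sigma^2/2) dt + sigma dB, so Y_t = log(x_0) + (mu - sigma^2/2) t + sigma B_t and hence X_t = x_0 * exp((mu - sigma^2/2) t + sigma B_t).
With mu = 2/3, sigma = 9/5, x_0 = 5/3, this gives:
  X_t = 5/3 * exp((-143/150) * t + (9/5) * B_t).
Since sigma*B_t ~ Normal(0, sigma^2 t), E[exp(sigma*B_t)] = exp(sigma^2 t / 2); so E[X_t] = x_0 * exp((mu - sigma^2/2) t) * exp(sigma^2 t / 2) = x_0 * exp(mu t) = 5*exp(2*t/3)/3.
Var(X_t) = E[X_t^2] - (E[X_t])^2 = x_0^2 * exp(2 mu t) * (exp(sigma^2 t) - 1) = 25*(exp(81*t/25) - 1)*exp(4*t/3)/9.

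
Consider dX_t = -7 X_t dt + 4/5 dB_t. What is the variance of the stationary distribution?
lim Var(X_t) = 8/175

The OU SDE dX = -theta X dt + sigma dB admits the integrating factor exp(theta t): d(exp(theta t) X_t) = sigma exp(theta t) dB_t. Integrating from 0 to t gives X_t = x_0 * exp(-theta t) + sigma * int_0^t exp(-theta (t-s)) dB_s for any initial x_0. The Itô integral has variance (by the Itô isometry) sigma^2 * int_0^t exp(-2 theta (t - s)) ds = sigma^2 * (1 - exp(-2 theta t)) / (2 theta), independent of x_0.
With theta = 7, sigma = 4/5:
  Var(X_t) = (4/5)^2 * (1 - exp(-2*7 t)) / (2 * 7) = 8/175 - 8*exp(-14*t)/175.
As t -> infinity, exp(-2*7 t) -> 0, so the stationary variance is sigma^2 / (2 theta) = 8/175.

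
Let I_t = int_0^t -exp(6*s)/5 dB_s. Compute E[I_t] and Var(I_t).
E[I_t] = 0; Var(I_t) = exp(12*t)/300 - 1/300

The Itô integral of a deterministic integrand f(s) has mean 0 because each increment f(s) * (B_{s+ds} - B_s) has mean 0. By the Itô isometry:
  Var( int_0^t f(s) dB_s ) = E[ (int_0^t f(s) dB_s)^2 ] = int_0^t f(s)^2 ds.
Here f(s) = -exp(6*s)/5, so f(s)^2 = exp(12*s)/25. Integrate:
  int_0^t (exp(12*s)/25) ds = exp(12*t)/300 - 1/300.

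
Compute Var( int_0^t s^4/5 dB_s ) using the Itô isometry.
Var = t^9/225

The Itô integral of a deterministic integrand f(s) has mean 0 because each increment f(s) * (B_{s+ds} - B_s) has mean 0. By the Itô isometry:
  Var( int_0^t f(s) dB_s ) = E[ (int_0^t f(s) dB_s)^2 ] = int_0^t f(s)^2 ds.
Here f(s) = s^4/5, so f(s)^2 = s^8/25. Integrate:
  int_0^t (s^8/25) ds = t^9/225.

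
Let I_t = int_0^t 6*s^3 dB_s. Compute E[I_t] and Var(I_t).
E[I_t] = 0; Var(I_t) = 36*t^7/7

The Itô integral of a deterministic integrand f(s) has mean 0 because each increment f(s) * (B_{s+ds} - B_s) has mean 0. By the Itô isometry:
  Var( int_0^t f(s) dB_s ) = E[ (int_0^t f(s) dB_s)^2 ] = int_0^t f(s)^2 ds.
Here f(s) = 6*s^3, so f(s)^2 = 36*s^6. Integrate:
  int_0^t (36*s^6) ds = 36*t^7/7.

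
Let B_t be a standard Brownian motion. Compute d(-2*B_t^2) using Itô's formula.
d(-2*B_t^2) = (-2) dt + (-4*B_t) dB_t

Itô's formula for f(B_t) gives d f(B_t) = f'(B_t) dB_t + (1/2) f''(B_t) dt. Compute derivatives of f(x) = -2*x^2:
  f'(x)  = -4*x
  f''(x) = -4
Substitute x = B_t and multiply the f'' term by 1/2:
  drift     = (1/2) * (-4) evaluated at B_t = -2
  diffusion = (-4*x) evaluated at B_t = -4*B_t
Therefore d(-2*B_t^2) = (-2) dt + (-4*B_t) dB_t.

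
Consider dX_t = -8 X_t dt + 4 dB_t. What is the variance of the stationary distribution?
lim Var(X_t) = 1

The OU SDE dX = -theta X dt + sigma dB admits the integrating factor exp(theta t): d(exp(theta t) X_t) = sigma exp(theta t) dB_t. Integrating from 0 to t gives X_t = x_0 * exp(-theta t) + sigma * int_0^t exp(-theta (t-s)) dB_s for any initial x_0. The Itô integral has variance (by the Itô isometry) sigma^2 * int_0^t exp(-2 theta (t - s)) ds = sigma^2 * (1 - exp(-2 theta t)) / (2 theta), independent of x_0.
With theta = 8, sigma = 4:
  Var(X_t) = (4)^2 * (1 - exp(-2*8 t)) / (2 * 8) = 1 - exp(-16*t).
As t -> infinity, exp(-2*8 t) -> 0, so the stationary variance is sigma^2 / (2 theta) = 1.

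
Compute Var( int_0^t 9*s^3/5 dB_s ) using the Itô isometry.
Var = 81*t^7/175

The Itô integral of a deterministic integrand f(s) has mean 0 because each increment f(s) * (B_{s+ds} - B_s) has mean 0. By the Itô isometry:
  Var( int_0^t f(s) dB_s ) = E[ (int_0^t f(s) dB_s)^2 ] = int_0^t f(s)^2 ds.
Here f(s) = 9*s^3/5, so f(s)^2 = 81*s^6/25. Integrate:
  int_0^t (81*s^6/25) ds = 81*t^7/175.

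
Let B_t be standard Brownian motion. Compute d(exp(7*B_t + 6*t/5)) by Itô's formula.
d(exp(7*B_t + 6*t/5)) = (257*exp(7*B_t + 6*t/5)/10) dt + (7*exp(7*B_t + 6*t/5)) dB_t

Itô's formula for f(t, x): d f(t, B_t) = (f_t + (1/2) f_xx) dt + f_x dB_t. Compute partials of f(t, x) = exp(6*t/5 + 7*x):
  f_t(t,x)  = 6*exp(6*t/5 + 7*x)/5
  f_x(t,x)  = 7*exp(6*t/5 + 7*x)
  f_xx(t,x) = 49*exp(6*t/5 + 7*x)
Assemble drift = f_t + (1/2) f_xx = 257*exp(6*t/5 + 7*x)/10 and diffusion = f_x = 7*exp(6*t/5 + 7*x). Substituting x = B_t:
  d(exp(7*B_t + 6*t/5)) = (257*exp(7*B_t + 6*t/5)/10) dt + (7*exp(7*B_t + 6*t/5)) dB_t.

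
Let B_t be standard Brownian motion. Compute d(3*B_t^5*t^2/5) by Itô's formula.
d(3*B_t^5*t^2/5) = (6*B_t^3*t*(B_t^2 + 5*t)/5) dt + (3*B_t^4*t^2) dB_t

Itô's formula for f(t, x): d f(t, B_t) = (f_t + (1/2) f_xx) dt + f_x dB_t. Compute partials of f(t, x) = 3*t^2*x^5/5:
  f_t(t,x)  = 6*t*x^5/5
  f_x(t,x)  = 3*t^2*x^4
  f_xx(t,x) = 12*t^2*x^3
Assemble drift = f_t + (1/2) f_xx = 6*t*x^3*(5*t + x^2)/5 and diffusion = f_x = 3*t^2*x^4. Substituting x = B_t:
  d(3*B_t^5*t^2/5) = (6*B_t^3*t*(B_t^2 + 5*t)/5) dt + (3*B_t^4*t^2) dB_t.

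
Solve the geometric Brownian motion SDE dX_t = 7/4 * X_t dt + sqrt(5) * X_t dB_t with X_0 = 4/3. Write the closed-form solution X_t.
X_t = 4/3 * exp((-3/4) * t + (sqrt(5)) * B_t)

For GBM dX = mu X dt + sigma X dB with X_0 = x_0, apply Itô to Y = log X: dY = (mu - sigma^2/2) dt + sigma dB, so Y_t = log(x_0) + (mu - sigma^2/2) t + sigma B_t and hence X_t = x_0 * exp((mu - sigma^2/2) t + sigma B_t).
With mu = 7/4, sigma = sqrt(5), x_0 = 4/3, this gives:
  X_t = 4/3 * exp((-3/4) * t + (sqrt(5)) * B_t).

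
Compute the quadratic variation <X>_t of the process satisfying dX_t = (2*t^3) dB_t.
<X>_t = 4*t^7/7

For an Itô process dX_t = a(t) dt + b(t) dB_t, the quadratic variation is <X>_t = int_0^t b(s)^2 ds (the drift term does not contribute). Here b(s) = 2*s^3, so
  b(s)^2 = 4*s^6.
Integrating from 0 to t:
  <X>_t = int_0^t (4*s^6) ds = 4*t^7/7.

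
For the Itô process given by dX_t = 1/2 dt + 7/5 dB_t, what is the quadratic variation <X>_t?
<X>_t = 49*t/25

For an Itô process dX_t = a(t) dt + b(t) dB_t, the quadratic variation is <X>_t = int_0^t b(s)^2 ds (the drift term does not contribute). Here b(s) = 7/5, so
  b(s)^2 = 49/25.
Integrating from 0 to t:
  <X>_t = int_0^t (49/25) ds = 49*t/25.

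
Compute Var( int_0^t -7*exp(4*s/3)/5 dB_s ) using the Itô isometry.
Var = 147*exp(8*t/3)/200 - 147/200

The Itô integral of a deterministic integrand f(s) has mean 0 because each increment f(s) * (B_{s+ds} - B_s) has mean 0. By the Itô isometry:
  Var( int_0^t f(s) dB_s ) = E[ (int_0^t f(s) dB_s)^2 ] = int_0^t f(s)^2 ds.
Here f(s) = -7*exp(4*s/3)/5, so f(s)^2 = 49*exp(8*s/3)/25. Integrate:
  int_0^t (49*exp(8*s/3)/25) ds = 147*exp(8*t/3)/200 - 147/200.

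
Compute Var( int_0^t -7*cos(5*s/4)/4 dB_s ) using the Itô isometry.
Var = 49*t/32 + 49*sin(5*t/2)/80

The Itô integral of a deterministic integrand f(s) has mean 0 because each increment f(s) * (B_{s+ds} - B_s) has mean 0. By the Itô isometry:
  Var( int_0^t f(s) dB_s ) = E[ (int_0^t f(s) dB_s)^2 ] = int_0^t f(s)^2 ds.
Here f(s) = -7*cos(5*s/4)/4, so f(s)^2 = 49*cos(5*s/4)^2/16. Integrate:
  int_0^t (49*cos(5*s/4)^2/16) ds = 49*t/32 + 49*sin(5*t/2)/80.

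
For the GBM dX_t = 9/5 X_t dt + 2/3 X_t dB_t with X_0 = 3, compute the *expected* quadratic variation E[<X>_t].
E[<X>_t] = 90*exp(182*t/45)/91 - 90/91

<X>_t = int_0^t ((2/3) * X_s)^2 ds. Taking expectation inside the integral: E[<X>_t] = (2/3)^2 * int_0^t E[X_s^2] ds. For GBM, E[X_s^2] = x_0^2 * exp((2 mu + sigma^2) s). Integrating:
  E[<X>_t] = (2/3)^2 * 3^2 * (exp((2*(9/5) + (2/3)^2) t) - 1) / (2*(9/5) + (2/3)^2)
           = (2/3)^2 * 3^2 * (exp((182/45) t) - 1) / (182/45) = 90*exp(182*t/45)/91 - 90/91.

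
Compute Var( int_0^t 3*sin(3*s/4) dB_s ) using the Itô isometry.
Var = 9*t/2 - 3*sin(3*t/2)

The Itô integral of a deterministic integrand f(s) has mean 0 because each increment f(s) * (B_{s+ds} - B_s) has mean 0. By the Itô isometry:
  Var( int_0^t f(s) dB_s ) = E[ (int_0^t f(s) dB_s)^2 ] = int_0^t f(s)^2 ds.
Here f(s) = 3*sin(3*s/4), so f(s)^2 = 9*sin(3*s/4)^2. Integrate:
  int_0^t (9*sin(3*s/4)^2) ds = 9*t/2 - 3*sin(3*t/2).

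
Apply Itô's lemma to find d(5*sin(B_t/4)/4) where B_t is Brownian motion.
d(5*sin(B_t/4)/4) = (-5*sin(B_t/4)/128) dt + (5*cos(B_t/4)/16) dB_t

Itô's formula for f(B_t) gives d f(B_t) = f'(B_t) dB_t + (1/2) f''(B_t) dt. Compute derivatives of f(x) = 5*sin(x/4)/4:
  f'(x)  = 5*cos(x/4)/16
  f''(x) = -5*sin(x/4)/64
Substitute x = B_t and multiply the f'' term by 1/2:
  drift     = (1/2) * (-5*sin(x/4)/64) evaluated at B_t = -5*sin(B_t/4)/128
  diffusion = (5*cos(x/4)/16) evaluated at B_t = 5*cos(B_t/4)/16
Therefore d(5*sin(B_t/4)/4) = (-5*sin(B_t/4)/128) dt + (5*cos(B_t/4)/16) dB_t.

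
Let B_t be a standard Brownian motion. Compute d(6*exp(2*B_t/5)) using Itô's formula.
d(6*exp(2*B_t/5)) = (12*exp(2*B_t/5)/25) dt + (12*exp(2*B_t/5)/5) dB_t

Itô's formula for f(B_t) gives d f(B_t) = f'(B_t) dB_t + (1/2) f''(B_t) dt. Compute derivatives of f(x) = 6*exp(2*x/5):
  f'(x)  = 12*exp(2*x/5)/5
  f''(x) = 24*exp(2*x/5)/25
Substitute x = B_t and multiply the f'' term by 1/2:
  drift     = (1/2) * (24*exp(2*x/5)/25) evaluated at B_t = 12*exp(2*B_t/5)/25
  diffusion = (12*exp(2*x/5)/5) evaluated at B_t = 12*exp(2*B_t/5)/5
Therefore d(6*exp(2*B_t/5)) = (12*exp(2*B_t/5)/25) dt + (12*exp(2*B_t/5)/5) dB_t.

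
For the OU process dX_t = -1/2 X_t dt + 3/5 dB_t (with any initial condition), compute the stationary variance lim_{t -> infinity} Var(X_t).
lim Var(X_t) = 9/25

The OU SDE dX = -theta X dt + sigma dB admits the integrating factor exp(theta t): d(exp(theta t) X_t) = sigma exp(theta t) dB_t. Integrating from 0 to t gives X_t = x_0 * exp(-theta t) + sigma * int_0^t exp(-theta (t-s)) dB_s for any initial x_0. The Itô integral has variance (by the Itô isometry) sigma^2 * int_0^t exp(-2 theta (t - s)) ds = sigma^2 * (1 - exp(-2 theta t)) / (2 theta), independent of x_0.
With theta = 1/2, sigma = 3/5:
  Var(X_t) = (3/5)^2 * (1 - exp(-2*1/2 t)) / (2 * 1/2) = 9/25 - 9*exp(-t)/25.
As t -> infinity, exp(-2*1/2 t) -> 0, so the stationary variance is sigma^2 / (2 theta) = 9/25.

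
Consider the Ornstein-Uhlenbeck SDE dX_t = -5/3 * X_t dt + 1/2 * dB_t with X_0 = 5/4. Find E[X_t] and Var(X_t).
E[X_t] = 5*exp(-5*t/3)/4; Var(X_t) = 3/40 - 3*exp(-10*t/3)/40

The OU SDE dX = -theta X dt + sigma dB admits the integrating factor exp(theta t): d(exp(theta t) X_t) = sigma exp(theta t) dB_t. Integrating from 0 to t:
  X_t = x_0 * exp(-theta t) + sigma * int_0^t exp(-theta (t-s)) dB_s.
The Itô integral has mean 0 and (by the Itô isometry) variance sigma^2 * int_0^t exp(-2 theta (t - s)) ds = sigma^2 * (1 - exp(-2 theta t)) / (2 theta).
With theta = 5/3, sigma = 1/2, x_0 = 5/4:
  E[X_t] = 5/4 * exp(-5/3 t) = 5*exp(-5*t/3)/4
  Var(X_t) = (1/2)^2 * (1 - exp(-2*5/3 t)) / (2 * 5/3) = 3/40 - 3*exp(-10*t/3)/40.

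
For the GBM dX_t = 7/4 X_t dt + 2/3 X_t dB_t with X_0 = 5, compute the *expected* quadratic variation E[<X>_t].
E[<X>_t] = 200*exp(71*t/18)/71 - 200/71

<X>_t = int_0^t ((2/3) * X_s)^2 ds. Taking expectation inside the integral: E[<X>_t] = (2/3)^2 * int_0^t E[X_s^2] ds. For GBM, E[X_s^2] = x_0^2 * exp((2 mu + sigma^2) s). Integrating:
  E[<X>_t] = (2/3)^2 * 5^2 * (exp((2*(7/4) + (2/3)^2) t) - 1) / (2*(7/4) + (2/3)^2)
           = (2/3)^2 * 5^2 * (exp((71/18) t) - 1) / (71/18) = 200*exp(71*t/18)/71 - 200/71.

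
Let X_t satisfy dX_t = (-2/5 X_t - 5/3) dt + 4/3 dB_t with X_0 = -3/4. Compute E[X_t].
E[X_t] = -25/6 + 41*exp(-2*t/5)/12

Taking expectations and using E[dB_t] = 0, the mean m(t) = E[X_t] satisfies the ODE m'(t) = a m(t) + b with m(0) = x_0. With a = -2/5, b = -5/3, x_0 = -3/4, the solution is
  m(t) = x_0 * exp(a t) + (b/a) * (exp(a t) - 1)
       = (-3/4) * exp((-2/5) t) + ((-5/3)/(-2/5)) * (exp((-2/5) t) - 1)
       = -25/6 + 41*exp(-2*t/5)/12.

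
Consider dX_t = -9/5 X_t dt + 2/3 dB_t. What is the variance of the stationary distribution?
lim Var(X_t) = 10/81

The OU SDE dX = -theta X dt + sigma dB admits the integrating factor exp(theta t): d(exp(theta t) X_t) = sigma exp(theta t) dB_t. Integrating from 0 to t gives X_t = x_0 * exp(-theta t) + sigma * int_0^t exp(-theta (t-s)) dB_s for any initial x_0. The Itô integral has variance (by the Itô isometry) sigma^2 * int_0^t exp(-2 theta (t - s)) ds = sigma^2 * (1 - exp(-2 theta t)) / (2 theta), independent of x_0.
With theta = 9/5, sigma = 2/3:
  Var(X_t) = (2/3)^2 * (1 - exp(-2*9/5 t)) / (2 * 9/5) = 10/81 - 10*exp(-18*t/5)/81.
As t -> infinity, exp(-2*9/5 t) -> 0, so the stationary variance is sigma^2 / (2 theta) = 10/81.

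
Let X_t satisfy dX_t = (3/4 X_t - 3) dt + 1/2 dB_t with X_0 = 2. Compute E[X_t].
E[X_t] = 4 - 2*exp(3*t/4)

Taking expectations and using E[dB_t] = 0, the mean m(t) = E[X_t] satisfies the ODE m'(t) = a m(t) + b with m(0) = x_0. With a = 3/4, b = -3, x_0 = 2, the solution is
  m(t) = x_0 * exp(a t) + (b/a) * (exp(a t) - 1)
       = 2 * exp((3/4) t) + ((-3)/(3/4)) * (exp((3/4) t) - 1)
       = 4 - 2*exp(3*t/4).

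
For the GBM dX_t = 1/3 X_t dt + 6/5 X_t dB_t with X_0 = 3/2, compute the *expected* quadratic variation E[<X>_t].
E[<X>_t] = 243*exp(158*t/75)/158 - 243/158

<X>_t = int_0^t ((6/5) * X_s)^2 ds. Taking expectation inside the integral: E[<X>_t] = (6/5)^2 * int_0^t E[X_s^2] ds. For GBM, E[X_s^2] = x_0^2 * exp((2 mu + sigma^2) s). Integrating:
  E[<X>_t] = (6/5)^2 * (3/2)^2 * (exp((2*(1/3) + (6/5)^2) t) - 1) / (2*(1/3) + (6/5)^2)
           = (6/5)^2 * (3/2)^2 * (exp((158/75) t) - 1) / (158/75) = 243*exp(158*t/75)/158 - 243/158.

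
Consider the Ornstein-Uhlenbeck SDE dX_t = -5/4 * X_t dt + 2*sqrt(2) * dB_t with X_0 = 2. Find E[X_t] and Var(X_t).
E[X_t] = 2*exp(-5*t/4); Var(X_t) = 16/5 - 16*exp(-5*t/2)/5

The OU SDE dX = -theta X dt + sigma dB admits the integrating factor exp(theta t): d(exp(theta t) X_t) = sigma exp(theta t) dB_t. Integrating from 0 to t:
  X_t = x_0 * exp(-theta t) + sigma * int_0^t exp(-theta (t-s)) dB_s.
The Itô integral has mean 0 and (by the Itô isometry) variance sigma^2 * int_0^t exp(-2 theta (t - s)) ds = sigma^2 * (1 - exp(-2 theta t)) / (2 theta).
With theta = 5/4, sigma = 2*sqrt(2), x_0 = 2:
  E[X_t] = 2 * exp(-5/4 t) = 2*exp(-5*t/4)
  Var(X_t) = (2*sqrt(2))^2 * (1 - exp(-2*5/4 t)) / (2 * 5/4) = 16/5 - 16*exp(-5*t/2)/5.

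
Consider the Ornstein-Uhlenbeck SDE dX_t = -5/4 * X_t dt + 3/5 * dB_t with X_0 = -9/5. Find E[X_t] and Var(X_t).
E[X_t] = -9*exp(-5*t/4)/5; Var(X_t) = 18/125 - 18*exp(-5*t/2)/125

The OU SDE dX = -theta X dt + sigma dB admits the integrating factor exp(theta t): d(exp(theta t) X_t) = sigma exp(theta t) dB_t. Integrating from 0 to t:
  X_t = x_0 * exp(-theta t) + sigma * int_0^t exp(-theta (t-s)) dB_s.
The Itô integral has mean 0 and (by the Itô isometry) variance sigma^2 * int_0^t exp(-2 theta (t - s)) ds = sigma^2 * (1 - exp(-2 theta t)) / (2 theta).
With theta = 5/4, sigma = 3/5, x_0 = -9/5:
  E[X_t] = -9/5 * exp(-5/4 t) = -9*exp(-5*t/4)/5
  Var(X_t) = (3/5)^2 * (1 - exp(-2*5/4 t)) / (2 * 5/4) = 18/125 - 18*exp(-5*t/2)/125.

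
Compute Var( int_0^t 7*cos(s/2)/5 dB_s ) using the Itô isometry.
Var = 49*t/50 + 49*sin(t)/50

The Itô integral of a deterministic integrand f(s) has mean 0 because each increment f(s) * (B_{s+ds} - B_s) has mean 0. By the Itô isometry:
  Var( int_0^t f(s) dB_s ) = E[ (int_0^t f(s) dB_s)^2 ] = int_0^t f(s)^2 ds.
Here f(s) = 7*cos(s/2)/5, so f(s)^2 = 49*cos(s/2)^2/25. Integrate:
  int_0^t (49*cos(s/2)^2/25) ds = 49*t/50 + 49*sin(t)/50.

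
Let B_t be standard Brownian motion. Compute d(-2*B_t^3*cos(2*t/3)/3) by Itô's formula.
d(-2*B_t^3*cos(2*t/3)/3) = (2*B_t*(2*B_t^2*sin(2*t/3)/9 - cos(2*t/3))) dt + (-2*B_t^2*cos(2*t/3)) dB_t

Itô's formula for f(t, x): d f(t, B_t) = (f_t + (1/2) f_xx) dt + f_x dB_t. Compute partials of f(t, x) = -2*x^3*cos(2*t/3)/3:
  f_t(t,x)  = 4*x^3*sin(2*t/3)/9
  f_x(t,x)  = -2*x^2*cos(2*t/3)
  f_xx(t,x) = -4*x*cos(2*t/3)
Assemble drift = f_t + (1/2) f_xx = 2*x*(2*x^2*sin(2*t/3)/9 - cos(2*t/3)) and diffusion = f_x = -2*x^2*cos(2*t/3). Substituting x = B_t:
  d(-2*B_t^3*cos(2*t/3)/3) = (2*B_t*(2*B_t^2*sin(2*t/3)/9 - cos(2*t/3))) dt + (-2*B_t^2*cos(2*t/3)) dB_t.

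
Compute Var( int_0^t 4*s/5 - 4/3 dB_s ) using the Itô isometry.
Var = 16*t*(3*t^2 - 15*t + 25)/225

The Itô integral of a deterministic integrand f(s) has mean 0 because each increment f(s) * (B_{s+ds} - B_s) has mean 0. By the Itô isometry:
  Var( int_0^t f(s) dB_s ) = E[ (int_0^t f(s) dB_s)^2 ] = int_0^t f(s)^2 ds.
Here f(s) = 4*s/5 - 4/3, so f(s)^2 = 16*(3*s - 5)^2/225. Integrate:
  int_0^t (16*(3*s - 5)^2/225) ds = 16*t*(3*t^2 - 15*t + 25)/225.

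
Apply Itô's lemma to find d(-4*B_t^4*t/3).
d(-4*B_t^4*t/3) = (4*B_t^2*(-B_t^2 - 6*t)/3) dt + (-16*B_t^3*t/3) dB_t

Itô's formula for f(t, x): d f(t, B_t) = (f_t + (1/2) f_xx) dt + f_x dB_t. Compute partials of f(t, x) = -4*t*x^4/3:
  f_t(t,x)  = -4*x^4/3
  f_x(t,x)  = -16*t*x^3/3
  f_xx(t,x) = -16*t*x^2
Assemble drift = f_t + (1/2) f_xx = 4*x^2*(-6*t - x^2)/3 and diffusion = f_x = -16*t*x^3/3. Substituting x = B_t:
  d(-4*B_t^4*t/3) = (4*B_t^2*(-B_t^2 - 6*t)/3) dt + (-16*B_t^3*t/3) dB_t.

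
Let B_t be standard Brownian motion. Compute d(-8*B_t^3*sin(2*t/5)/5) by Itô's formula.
d(-8*B_t^3*sin(2*t/5)/5) = (-8*B_t*(2*B_t^2*cos(2*t/5) + 15*sin(2*t/5))/25) dt + (-24*B_t^2*sin(2*t/5)/5) dB_t

Itô's formula for f(t, x): d f(t, B_t) = (f_t + (1/2) f_xx) dt + f_x dB_t. Compute partials of f(t, x) = -8*x^3*sin(2*t/5)/5:
  f_t(t,x)  = -16*x^3*cos(2*t/5)/25
  f_x(t,x)  = -24*x^2*sin(2*t/5)/5
  f_xx(t,x) = -48*x*sin(2*t/5)/5
Assemble drift = f_t + (1/2) f_xx = -8*x*(2*x^2*cos(2*t/5) + 15*sin(2*t/5))/25 and diffusion = f_x = -24*x^2*sin(2*t/5)/5. Substituting x = B_t:
  d(-8*B_t^3*sin(2*t/5)/5) = (-8*B_t*(2*B_t^2*cos(2*t/5) + 15*sin(2*t/5))/25) dt + (-24*B_t^2*sin(2*t/5)/5) dB_t.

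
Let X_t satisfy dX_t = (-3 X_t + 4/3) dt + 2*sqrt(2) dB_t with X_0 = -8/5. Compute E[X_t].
E[X_t] = 4/9 - 92*exp(-3*t)/45

Taking expectations and using E[dB_t] = 0, the mean m(t) = E[X_t] satisfies the ODE m'(t) = a m(t) + b with m(0) = x_0. With a = -3, b = 4/3, x_0 = -8/5, the solution is
  m(t) = x_0 * exp(a t) + (b/a) * (exp(a t) - 1)
       = (-8/5) * exp((-3) t) + ((4/3)/(-3)) * (exp((-3) t) - 1)
       = 4/9 - 92*exp(-3*t)/45.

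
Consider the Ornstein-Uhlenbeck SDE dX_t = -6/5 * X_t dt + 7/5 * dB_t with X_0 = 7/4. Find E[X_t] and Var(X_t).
E[X_t] = 7*exp(-6*t/5)/4; Var(X_t) = 49/60 - 49*exp(-12*t/5)/60

The OU SDE dX = -theta X dt + sigma dB admits the integrating factor exp(theta t): d(exp(theta t) X_t) = sigma exp(theta t) dB_t. Integrating from 0 to t:
  X_t = x_0 * exp(-theta t) + sigma * int_0^t exp(-theta (t-s)) dB_s.
The Itô integral has mean 0 and (by the Itô isometry) variance sigma^2 * int_0^t exp(-2 theta (t - s)) ds = sigma^2 * (1 - exp(-2 theta t)) / (2 theta).
With theta = 6/5, sigma = 7/5, x_0 = 7/4:
  E[X_t] = 7/4 * exp(-6/5 t) = 7*exp(-6*t/5)/4
  Var(X_t) = (7/5)^2 * (1 - exp(-2*6/5 t)) / (2 * 6/5) = 49/60 - 49*exp(-12*t/5)/60.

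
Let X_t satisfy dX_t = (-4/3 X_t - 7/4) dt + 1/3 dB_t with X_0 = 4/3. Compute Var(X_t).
Var(X_t) = 1/24 - exp(-8*t/3)/24

The variance V(t) = Var(X_t) satisfies V'(t) = 2 a V(t) + c^2 with V(0) = 0 (drift coefficient is linear in X, diffusion is constant). With a = -4/3, c = 1/3, the solution is
  V(t) = (c^2 / (2 a)) * (exp(2 a t) - 1)
       = ((1/3)^2 / (2*(-4/3))) * (exp((-8/3) t) - 1)
       = 1/24 - exp(-8*t/3)/24.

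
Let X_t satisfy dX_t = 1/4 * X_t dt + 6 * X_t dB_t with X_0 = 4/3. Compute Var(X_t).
Var(X_t) = 16*(exp(36*t) - 1)*exp(t/2)/9

For GBM dX = mu X dt + sigma X dB with X_0 = x_0, apply Itô to Y = log X: dY = (mu - sigma^2/2) dt + sigma dB, so Y_t = log(x_0) + (mu - sigma^2/2) t + sigma B_t and hence X_t = x_0 * exp((mu - sigma^2/2) t + sigma B_t).
With mu = 1/4, sigma = 6, x_0 = 4/3, this gives:
  X_t = 4/3 * exp((-71/4) * t + (6) * B_t).
Since sigma*B_t ~ Normal(0, sigma^2 t), E[exp(sigma*B_t)] = exp(sigma^2 t / 2); so E[X_t] = x_0 * exp((mu - sigma^2/2) t) * exp(sigma^2 t / 2) = x_0 * exp(mu t) = 4*exp(t/4)/3.
Var(X_t) = E[X_t^2] - (E[X_t])^2 = x_0^2 * exp(2 mu t) * (exp(sigma^2 t) - 1) = 16*(exp(36*t) - 1)*exp(t/2)/9.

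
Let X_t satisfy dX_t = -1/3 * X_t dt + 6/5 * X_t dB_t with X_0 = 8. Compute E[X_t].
E[X_t] = 8*exp(-t/3)

For GBM dX = mu X dt + sigma X dB with X_0 = x_0, apply Itô to Y = log X: dY = (mu - sigma^2/2) dt + sigma dB, so Y_t = log(x_0) + (mu - sigma^2/2) t + sigma B_t and hence X_t = x_0 * exp((mu - sigma^2/2) t + sigma B_t).
With mu = -1/3, sigma = 6/5, x_0 = 8, this gives:
  X_t = 8 * exp((-79/75) * t + (6/5) * B_t).
Since sigma*B_t ~ Normal(0, sigma^2 t), E[exp(sigma*B_t)] = exp(sigma^2 t / 2); so E[X_t] = x_0 * exp((mu - sigma^2/2) t) * exp(sigma^2 t / 2) = x_0 * exp(mu t) = 8*exp(-t/3).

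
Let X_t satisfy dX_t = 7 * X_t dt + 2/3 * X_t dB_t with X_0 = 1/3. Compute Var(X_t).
Var(X_t) = (exp(4*t/9) - 1)*exp(14*t)/9

For GBM dX = mu X dt + sigma X dB with X_0 = x_0, apply Itô to Y = log X: dY = (mu - sigma^2/2) dt + sigma dB, so Y_t = log(x_0) + (mu - sigma^2/2) t + sigma B_t and hence X_t = x_0 * exp((mu - sigma^2/2) t + sigma B_t).
With mu = 7, sigma = 2/3, x_0 = 1/3, this gives:
  X_t = 1/3 * exp((61/9) * t + (2/3) * B_t).
Since sigma*B_t ~ Normal(0, sigma^2 t), E[exp(sigma*B_t)] = exp(sigma^2 t / 2); so E[X_t] = x_0 * exp((mu - sigma^2/2) t) * exp(sigma^2 t / 2) = x_0 * exp(mu t) = exp(7*t)/3.
Var(X_t) = E[X_t^2] - (E[X_t])^2 = x_0^2 * exp(2 mu t) * (exp(sigma^2 t) - 1) = (exp(4*t/9) - 1)*exp(14*t)/9.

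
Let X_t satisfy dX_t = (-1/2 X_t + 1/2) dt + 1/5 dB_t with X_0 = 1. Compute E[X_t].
E[X_t] = 1

Taking expectations and using E[dB_t] = 0, the mean m(t) = E[X_t] satisfies the ODE m'(t) = a m(t) + b with m(0) = x_0. With a = -1/2, b = 1/2, x_0 = 1, the solution is
  m(t) = x_0 * exp(a t) + (b/a) * (exp(a t) - 1)
       = 1 * exp((-1/2) t) + ((1/2)/(-1/2)) * (exp((-1/2) t) - 1)
       = 1.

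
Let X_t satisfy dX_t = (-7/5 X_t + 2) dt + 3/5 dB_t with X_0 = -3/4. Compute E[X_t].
E[X_t] = 10/7 - 61*exp(-7*t/5)/28

Taking expectations and using E[dB_t] = 0, the mean m(t) = E[X_t] satisfies the ODE m'(t) = a m(t) + b with m(0) = x_0. With a = -7/5, b = 2, x_0 = -3/4, the solution is
  m(t) = x_0 * exp(a t) + (b/a) * (exp(a t) - 1)
       = (-3/4) * exp((-7/5) t) + (2/(-7/5)) * (exp((-7/5) t) - 1)
       = 10/7 - 61*exp(-7*t/5)/28.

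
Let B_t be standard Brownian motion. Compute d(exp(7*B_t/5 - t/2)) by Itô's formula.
d(exp(7*B_t/5 - t/2)) = (12*exp(7*B_t/5 - t/2)/25) dt + (7*exp(7*B_t/5 - t/2)/5) dB_t

Itô's formula for f(t, x): d f(t, B_t) = (f_t + (1/2) f_xx) dt + f_x dB_t. Compute partials of f(t, x) = exp(-t/2 + 7*x/5):
  f_t(t,x)  = -exp(-t/2 + 7*x/5)/2
  f_x(t,x)  = 7*exp(-t/2 + 7*x/5)/5
  f_xx(t,x) = 49*exp(-t/2 + 7*x/5)/25
Assemble drift = f_t + (1/2) f_xx = 12*exp(-t/2 + 7*x/5)/25 and diffusion = f_x = 7*exp(-t/2 + 7*x/5)/5. Substituting x = B_t:
  d(exp(7*B_t/5 - t/2)) = (12*exp(7*B_t/5 - t/2)/25) dt + (7*exp(7*B_t/5 - t/2)/5) dB_t.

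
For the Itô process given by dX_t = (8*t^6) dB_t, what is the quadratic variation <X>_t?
<X>_t = 64*t^13/13

For an Itô process dX_t = a(t) dt + b(t) dB_t, the quadratic variation is <X>_t = int_0^t b(s)^2 ds (the drift term does not contribute). Here b(s) = 8*s^6, so
  b(s)^2 = 64*s^12.
Integrating from 0 to t:
  <X>_t = int_0^t (64*s^12) ds = 64*t^13/13.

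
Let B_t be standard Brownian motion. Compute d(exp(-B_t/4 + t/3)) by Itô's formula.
d(exp(-B_t/4 + t/3)) = (35*exp(-B_t/4 + t/3)/96) dt + (-exp(-B_t/4 + t/3)/4) dB_t

Itô's formula for f(t, x): d f(t, B_t) = (f_t + (1/2) f_xx) dt + f_x dB_t. Compute partials of f(t, x) = exp(t/3 - x/4):
  f_t(t,x)  = exp(t/3 - x/4)/3
  f_x(t,x)  = -exp(t/3 - x/4)/4
  f_xx(t,x) = exp(t/3 - x/4)/16
Assemble drift = f_t + (1/2) f_xx = 35*exp(t/3 - x/4)/96 and diffusion = f_x = -exp(t/3 - x/4)/4. Substituting x = B_t:
  d(exp(-B_t/4 + t/3)) = (35*exp(-B_t/4 + t/3)/96) dt + (-exp(-B_t/4 + t/3)/4) dB_t.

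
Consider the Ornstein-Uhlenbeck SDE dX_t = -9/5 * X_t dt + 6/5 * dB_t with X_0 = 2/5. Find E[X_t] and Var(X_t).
E[X_t] = 2*exp(-9*t/5)/5; Var(X_t) = 2/5 - 2*exp(-18*t/5)/5

The OU SDE dX = -theta X dt + sigma dB admits the integrating factor exp(theta t): d(exp(theta t) X_t) = sigma exp(theta t) dB_t. Integrating from 0 to t:
  X_t = x_0 * exp(-theta t) + sigma * int_0^t exp(-theta (t-s)) dB_s.
The Itô integral has mean 0 and (by the Itô isometry) variance sigma^2 * int_0^t exp(-2 theta (t - s)) ds = sigma^2 * (1 - exp(-2 theta t)) / (2 theta).
With theta = 9/5, sigma = 6/5, x_0 = 2/5:
  E[X_t] = 2/5 * exp(-9/5 t) = 2*exp(-9*t/5)/5
  Var(X_t) = (6/5)^2 * (1 - exp(-2*9/5 t)) / (2 * 9/5) = 2/5 - 2*exp(-18*t/5)/5.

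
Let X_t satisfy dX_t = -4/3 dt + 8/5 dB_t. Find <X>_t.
<X>_t = 64*t/25

For an Itô process dX_t = a(t) dt + b(t) dB_t, the quadratic variation is <X>_t = int_0^t b(s)^2 ds (the drift term does not contribute). Here b(s) = 8/5, so
  b(s)^2 = 64/25.
Integrating from 0 to t:
  <X>_t = int_0^t (64/25) ds = 64*t/25.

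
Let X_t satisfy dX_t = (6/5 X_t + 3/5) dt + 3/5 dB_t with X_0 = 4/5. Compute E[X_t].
E[X_t] = 13*exp(6*t/5)/10 - 1/2

Taking expectations and using E[dB_t] = 0, the mean m(t) = E[X_t] satisfies the ODE m'(t) = a m(t) + b with m(0) = x_0. With a = 6/5, b = 3/5, x_0 = 4/5, the solution is
  m(t) = x_0 * exp(a t) + (b/a) * (exp(a t) - 1)
       = (4/5) * exp((6/5) t) + ((3/5)/(6/5)) * (exp((6/5) t) - 1)
       = 13*exp(6*t/5)/10 - 1/2.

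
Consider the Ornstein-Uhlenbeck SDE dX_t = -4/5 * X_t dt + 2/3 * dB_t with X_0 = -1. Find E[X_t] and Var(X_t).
E[X_t] = -exp(-4*t/5); Var(X_t) = 5/18 - 5*exp(-8*t/5)/18

The OU SDE dX = -theta X dt + sigma dB admits the integrating factor exp(theta t): d(exp(theta t) X_t) = sigma exp(theta t) dB_t. Integrating from 0 to t:
  X_t = x_0 * exp(-theta t) + sigma * int_0^t exp(-theta (t-s)) dB_s.
The Itô integral has mean 0 and (by the Itô isometry) variance sigma^2 * int_0^t exp(-2 theta (t - s)) ds = sigma^2 * (1 - exp(-2 theta t)) / (2 theta).
With theta = 4/5, sigma = 2/3, x_0 = -1:
  E[X_t] = -1 * exp(-4/5 t) = -exp(-4*t/5)
  Var(X_t) = (2/3)^2 * (1 - exp(-2*4/5 t)) / (2 * 4/5) = 5/18 - 5*exp(-8*t/5)/18.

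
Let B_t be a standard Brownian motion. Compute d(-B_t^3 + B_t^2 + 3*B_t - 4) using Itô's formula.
d(-B_t^3 + B_t^2 + 3*B_t - 4) = (1 - 3*B_t) dt + (-3*B_t^2 + 2*B_t + 3) dB_t

Itô's formula for f(B_t) gives d f(B_t) = f'(B_t) dB_t + (1/2) f''(B_t) dt. Compute derivatives of f(x) = -x^3 + x^2 + 3*x - 4:
  f'(x)  = -3*x^2 + 2*x + 3
  f''(x) = 2 - 6*x
Substitute x = B_t and multiply the f'' term by 1/2:
  drift     = (1/2) * (2 - 6*x) evaluated at B_t = 1 - 3*B_t
  diffusion = (-3*x^2 + 2*x + 3) evaluated at B_t = -3*B_t^2 + 2*B_t + 3
Therefore d(-B_t^3 + B_t^2 + 3*B_t - 4) = (1 - 3*B_t) dt + (-3*B_t^2 + 2*B_t + 3) dB_t.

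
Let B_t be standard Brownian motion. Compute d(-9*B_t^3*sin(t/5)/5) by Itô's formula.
d(-9*B_t^3*sin(t/5)/5) = (-9*B_t*(B_t^2*cos(t/5) + 15*sin(t/5))/25) dt + (-27*B_t^2*sin(t/5)/5) dB_t

Itô's formula for f(t, x): d f(t, B_t) = (f_t + (1/2) f_xx) dt + f_x dB_t. Compute partials of f(t, x) = -9*x^3*sin(t/5)/5:
  f_t(t,x)  = -9*x^3*cos(t/5)/25
  f_x(t,x)  = -27*x^2*sin(t/5)/5
  f_xx(t,x) = -54*x*sin(t/5)/5
Assemble drift = f_t + (1/2) f_xx = -9*x*(x^2*cos(t/5) + 15*sin(t/5))/25 and diffusion = f_x = -27*x^2*sin(t/5)/5. Substituting x = B_t:
  d(-9*B_t^3*sin(t/5)/5) = (-9*B_t*(B_t^2*cos(t/5) + 15*sin(t/5))/25) dt + (-27*B_t^2*sin(t/5)/5) dB_t.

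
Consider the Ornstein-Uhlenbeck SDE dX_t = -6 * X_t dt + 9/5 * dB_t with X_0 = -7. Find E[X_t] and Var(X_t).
E[X_t] = -7*exp(-6*t); Var(X_t) = 27/100 - 27*exp(-12*t)/100

The OU SDE dX = -theta X dt + sigma dB admits the integrating factor exp(theta t): d(exp(theta t) X_t) = sigma exp(theta t) dB_t. Integrating from 0 to t:
  X_t = x_0 * exp(-theta t) + sigma * int_0^t exp(-theta (t-s)) dB_s.
The Itô integral has mean 0 and (by the Itô isometry) variance sigma^2 * int_0^t exp(-2 theta (t - s)) ds = sigma^2 * (1 - exp(-2 theta t)) / (2 theta).
With theta = 6, sigma = 9/5, x_0 = -7:
  E[X_t] = -7 * exp(-6 t) = -7*exp(-6*t)
  Var(X_t) = (9/5)^2 * (1 - exp(-2*6 t)) / (2 * 6) = 27/100 - 27*exp(-12*t)/100.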